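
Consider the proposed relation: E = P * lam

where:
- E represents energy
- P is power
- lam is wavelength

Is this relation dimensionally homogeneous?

No

E (energy) has dimensions [L^2 M T^-2].
P (power) has dimensions [L^2 M T^-3].
lam (wavelength) has dimensions [L].

Left side: [L^2 M T^-2]
Right side: [L^3 M T^-3]

The two sides have different dimensions, so the equation is NOT dimensionally consistent.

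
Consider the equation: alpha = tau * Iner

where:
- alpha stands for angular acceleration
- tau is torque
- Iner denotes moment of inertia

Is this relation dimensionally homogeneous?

No

alpha (angular acceleration) has dimensions [T^-2].
tau (torque) has dimensions [L^2 M T^-2].
Iner (moment of inertia) has dimensions [L^2 M].

Left side: [T^-2]
Right side: [L^4 M^2 T^-2]

The two sides have different dimensions, so the equation is NOT dimensionally consistent.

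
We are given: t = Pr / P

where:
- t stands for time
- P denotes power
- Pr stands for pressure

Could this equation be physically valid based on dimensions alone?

No

t (time) has dimensions [T].
P (power) has dimensions [L^2 M T^-3].
Pr (pressure) has dimensions [L^-1 M T^-2].

Left side: [T]
Right side: [L^-3 T]

The two sides have different dimensions, so the equation is NOT dimensionally consistent.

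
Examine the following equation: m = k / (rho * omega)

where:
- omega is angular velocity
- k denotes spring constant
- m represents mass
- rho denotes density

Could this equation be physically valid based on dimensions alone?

No

omega (angular velocity) has dimensions [T^-1].
k (spring constant) has dimensions [M T^-2].
m (mass) has dimensions [M].
rho (density) has dimensions [L^-3 M].

Left side: [M]
Right side: [L^3 T^-1]

The two sides have different dimensions, so the equation is NOT dimensionally consistent.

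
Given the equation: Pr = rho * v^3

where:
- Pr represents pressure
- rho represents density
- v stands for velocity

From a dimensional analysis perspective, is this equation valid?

No

Pr (pressure) has dimensions [L^-1 M T^-2].
rho (density) has dimensions [L^-3 M].
v (velocity) has dimensions [L T^-1].

Left side: [L^-1 M T^-2]
Right side: [M T^-3]

The two sides have different dimensions, so the equation is NOT dimensionally consistent.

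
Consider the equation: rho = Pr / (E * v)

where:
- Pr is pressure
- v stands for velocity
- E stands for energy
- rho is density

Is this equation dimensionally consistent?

No

Pr (pressure) has dimensions [L^-1 M T^-2].
v (velocity) has dimensions [L T^-1].
E (energy) has dimensions [L^2 M T^-2].
rho (density) has dimensions [L^-3 M].

Left side: [L^-3 M]
Right side: [L^-4 T]

The two sides have different dimensions, so the equation is NOT dimensionally consistent.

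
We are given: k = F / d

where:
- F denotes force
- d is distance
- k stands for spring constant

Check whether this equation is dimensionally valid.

Yes

F (force) has dimensions [L M T^-2].
d (distance) has dimensions [L].
k (spring constant) has dimensions [M T^-2].

Left side: [M T^-2]
Right side: [M T^-2]

Both sides have the same dimensions, so the equation is dimensionally consistent.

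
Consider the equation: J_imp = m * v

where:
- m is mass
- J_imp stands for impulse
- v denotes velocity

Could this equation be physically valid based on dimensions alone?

Yes

m (mass) has dimensions [M].
J_imp (impulse) has dimensions [L M T^-1].
v (velocity) has dimensions [L T^-1].

Left side: [L M T^-1]
Right side: [L M T^-1]

Both sides have the same dimensions, so the equation is dimensionally consistent.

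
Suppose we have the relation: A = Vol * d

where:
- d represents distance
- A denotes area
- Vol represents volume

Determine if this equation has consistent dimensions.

No

d (distance) has dimensions [L].
A (area) has dimensions [L^2].
Vol (volume) has dimensions [L^3].

Left side: [L^2]
Right side: [L^4]

The two sides have different dimensions, so the equation is NOT dimensionally consistent.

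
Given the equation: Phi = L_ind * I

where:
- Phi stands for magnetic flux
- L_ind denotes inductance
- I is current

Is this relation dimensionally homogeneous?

Yes

Phi (magnetic flux) has dimensions [I^-1 L^2 M T^-2].
L_ind (inductance) has dimensions [I^-2 L^2 M T^-2].
I (current) has dimensions [I].

Left side: [I^-1 L^2 M T^-2]
Right side: [I^-1 L^2 M T^-2]

Both sides have the same dimensions, so the equation is dimensionally consistent.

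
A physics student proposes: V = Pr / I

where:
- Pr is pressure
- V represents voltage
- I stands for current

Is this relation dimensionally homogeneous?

No

Pr (pressure) has dimensions [L^-1 M T^-2].
V (voltage) has dimensions [I^-1 L^2 M T^-3].
I (current) has dimensions [I].

Left side: [I^-1 L^2 M T^-3]
Right side: [I^-1 L^-1 M T^-2]

The two sides have different dimensions, so the equation is NOT dimensionally consistent.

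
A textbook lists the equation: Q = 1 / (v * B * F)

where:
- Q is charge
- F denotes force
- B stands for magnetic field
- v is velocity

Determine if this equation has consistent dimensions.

No

Q (charge) has dimensions [I T].
F (force) has dimensions [L M T^-2].
B (magnetic field) has dimensions [I^-1 M T^-2].
v (velocity) has dimensions [L T^-1].

Left side: [I T]
Right side: [I L^-2 M^-2 T^5]

The two sides have different dimensions, so the equation is NOT dimensionally consistent.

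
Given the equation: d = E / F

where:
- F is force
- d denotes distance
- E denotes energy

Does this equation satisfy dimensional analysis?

Yes

F (force) has dimensions [L M T^-2].
d (distance) has dimensions [L].
E (energy) has dimensions [L^2 M T^-2].

Left side: [L]
Right side: [L]

Both sides have the same dimensions, so the equation is dimensionally consistent.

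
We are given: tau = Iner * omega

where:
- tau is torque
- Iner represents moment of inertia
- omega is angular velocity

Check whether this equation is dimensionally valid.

No

tau (torque) has dimensions [L^2 M T^-2].
Iner (moment of inertia) has dimensions [L^2 M].
omega (angular velocity) has dimensions [T^-1].

Left side: [L^2 M T^-2]
Right side: [L^2 M T^-1]

The two sides have different dimensions, so the equation is NOT dimensionally consistent.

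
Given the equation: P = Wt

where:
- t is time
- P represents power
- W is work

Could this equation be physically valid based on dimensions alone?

No

t (time) has dimensions [T].
P (power) has dimensions [L^2 M T^-3].
W (work) has dimensions [L^2 M T^-2].

Left side: [L^2 M T^-3]
Right side: [L^2 M T^-1]

The two sides have different dimensions, so the equation is NOT dimensionally consistent.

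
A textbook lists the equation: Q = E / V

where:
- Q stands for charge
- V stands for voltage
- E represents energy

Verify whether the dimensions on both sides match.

Yes

Q (charge) has dimensions [I T].
V (voltage) has dimensions [I^-1 L^2 M T^-3].
E (energy) has dimensions [L^2 M T^-2].

Left side: [I T]
Right side: [I T]

Both sides have the same dimensions, so the equation is dimensionally consistent.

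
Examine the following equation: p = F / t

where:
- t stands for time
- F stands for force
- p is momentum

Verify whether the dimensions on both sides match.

No

t (time) has dimensions [T].
F (force) has dimensions [L M T^-2].
p (momentum) has dimensions [L M T^-1].

Left side: [L M T^-1]
Right side: [L M T^-3]

The two sides have different dimensions, so the equation is NOT dimensionally consistent.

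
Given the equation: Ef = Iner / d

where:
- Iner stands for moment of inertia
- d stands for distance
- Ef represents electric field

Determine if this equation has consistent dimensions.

No

Iner (moment of inertia) has dimensions [L^2 M].
d (distance) has dimensions [L].
Ef (electric field) has dimensions [I^-1 L M T^-3].

Left side: [I^-1 L M T^-3]
Right side: [L M]

The two sides have different dimensions, so the equation is NOT dimensionally consistent.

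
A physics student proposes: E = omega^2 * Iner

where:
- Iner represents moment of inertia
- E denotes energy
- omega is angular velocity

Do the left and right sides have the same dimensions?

Yes

Iner (moment of inertia) has dimensions [L^2 M].
E (energy) has dimensions [L^2 M T^-2].
omega (angular velocity) has dimensions [T^-1].

Left side: [L^2 M T^-2]
Right side: [L^2 M T^-2]

Both sides have the same dimensions, so the equation is dimensionally consistent.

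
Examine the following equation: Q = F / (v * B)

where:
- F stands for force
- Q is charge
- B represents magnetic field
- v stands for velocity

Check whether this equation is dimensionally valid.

Yes

F (force) has dimensions [L M T^-2].
Q (charge) has dimensions [I T].
B (magnetic field) has dimensions [I^-1 M T^-2].
v (velocity) has dimensions [L T^-1].

Left side: [I T]
Right side: [I T]

Both sides have the same dimensions, so the equation is dimensionally consistent.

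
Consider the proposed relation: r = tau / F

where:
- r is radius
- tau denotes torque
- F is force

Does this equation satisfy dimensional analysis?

Yes

r (radius) has dimensions [L].
tau (torque) has dimensions [L^2 M T^-2].
F (force) has dimensions [L M T^-2].

Left side: [L]
Right side: [L]

Both sides have the same dimensions, so the equation is dimensionally consistent.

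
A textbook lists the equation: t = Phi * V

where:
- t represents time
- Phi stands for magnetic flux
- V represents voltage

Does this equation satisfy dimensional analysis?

No

t (time) has dimensions [T].
Phi (magnetic flux) has dimensions [I^-1 L^2 M T^-2].
V (voltage) has dimensions [I^-1 L^2 M T^-3].

Left side: [T]
Right side: [I^-2 L^4 M^2 T^-5]

The two sides have different dimensions, so the equation is NOT dimensionally consistent.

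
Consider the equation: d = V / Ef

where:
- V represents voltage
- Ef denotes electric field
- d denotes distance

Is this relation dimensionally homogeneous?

Yes

V (voltage) has dimensions [I^-1 L^2 M T^-3].
Ef (electric field) has dimensions [I^-1 L M T^-3].
d (distance) has dimensions [L].

Left side: [L]
Right side: [L]

Both sides have the same dimensions, so the equation is dimensionally consistent.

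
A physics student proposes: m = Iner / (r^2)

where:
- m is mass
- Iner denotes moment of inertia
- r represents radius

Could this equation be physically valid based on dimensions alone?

Yes

m (mass) has dimensions [M].
Iner (moment of inertia) has dimensions [L^2 M].
r (radius) has dimensions [L].

Left side: [M]
Right side: [M]

Both sides have the same dimensions, so the equation is dimensionally consistent.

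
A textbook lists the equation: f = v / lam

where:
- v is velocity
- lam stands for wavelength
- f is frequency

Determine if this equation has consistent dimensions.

Yes

v (velocity) has dimensions [L T^-1].
lam (wavelength) has dimensions [L].
f (frequency) has dimensions [T^-1].

Left side: [T^-1]
Right side: [T^-1]

Both sides have the same dimensions, so the equation is dimensionally consistent.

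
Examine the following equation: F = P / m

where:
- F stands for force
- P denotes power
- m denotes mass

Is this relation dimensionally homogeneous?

No

F (force) has dimensions [L M T^-2].
P (power) has dimensions [L^2 M T^-3].
m (mass) has dimensions [M].

Left side: [L M T^-2]
Right side: [L^2 T^-3]

The two sides have different dimensions, so the equation is NOT dimensionally consistent.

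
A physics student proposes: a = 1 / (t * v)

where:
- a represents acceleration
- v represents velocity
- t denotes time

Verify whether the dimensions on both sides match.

No

a (acceleration) has dimensions [L T^-2].
v (velocity) has dimensions [L T^-1].
t (time) has dimensions [T].

Left side: [L T^-2]
Right side: [L^-1]

The two sides have different dimensions, so the equation is NOT dimensionally consistent.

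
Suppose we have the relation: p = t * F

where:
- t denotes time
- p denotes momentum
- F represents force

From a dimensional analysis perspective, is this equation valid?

Yes

t (time) has dimensions [T].
p (momentum) has dimensions [L M T^-1].
F (force) has dimensions [L M T^-2].

Left side: [L M T^-1]
Right side: [L M T^-1]

Both sides have the same dimensions, so the equation is dimensionally consistent.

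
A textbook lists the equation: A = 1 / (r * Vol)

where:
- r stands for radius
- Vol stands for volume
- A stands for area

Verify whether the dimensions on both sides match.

No

r (radius) has dimensions [L].
Vol (volume) has dimensions [L^3].
A (area) has dimensions [L^2].

Left side: [L^2]
Right side: [L^-4]

The two sides have different dimensions, so the equation is NOT dimensionally consistent.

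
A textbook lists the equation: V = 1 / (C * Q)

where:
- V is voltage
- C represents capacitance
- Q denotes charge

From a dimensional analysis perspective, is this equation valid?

No

V (voltage) has dimensions [I^-1 L^2 M T^-3].
C (capacitance) has dimensions [I^2 L^-2 M^-1 T^4].
Q (charge) has dimensions [I T].

Left side: [I^-1 L^2 M T^-3]
Right side: [I^-3 L^2 M T^-5]

The two sides have different dimensions, so the equation is NOT dimensionally consistent.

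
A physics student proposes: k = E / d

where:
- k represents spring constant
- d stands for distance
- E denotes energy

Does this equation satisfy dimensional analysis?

No

k (spring constant) has dimensions [M T^-2].
d (distance) has dimensions [L].
E (energy) has dimensions [L^2 M T^-2].

Left side: [M T^-2]
Right side: [L M T^-2]

The two sides have different dimensions, so the equation is NOT dimensionally consistent.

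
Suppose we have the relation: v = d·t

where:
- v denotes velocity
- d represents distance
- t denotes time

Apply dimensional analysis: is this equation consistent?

No

v (velocity) has dimensions [L T^-1].
d (distance) has dimensions [L].
t (time) has dimensions [T].

Left side: [L T^-1]
Right side: [L T]

The two sides have different dimensions, so the equation is NOT dimensionally consistent.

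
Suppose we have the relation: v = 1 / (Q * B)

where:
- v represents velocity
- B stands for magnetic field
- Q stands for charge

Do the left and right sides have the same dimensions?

No

v (velocity) has dimensions [L T^-1].
B (magnetic field) has dimensions [I^-1 M T^-2].
Q (charge) has dimensions [I T].

Left side: [L T^-1]
Right side: [M^-1 T]

The two sides have different dimensions, so the equation is NOT dimensionally consistent.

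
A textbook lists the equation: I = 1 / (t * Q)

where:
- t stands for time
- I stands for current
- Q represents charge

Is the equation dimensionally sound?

No

t (time) has dimensions [T].
I (current) has dimensions [I].
Q (charge) has dimensions [I T].

Left side: [I]
Right side: [I^-1 T^-2]

The two sides have different dimensions, so the equation is NOT dimensionally consistent.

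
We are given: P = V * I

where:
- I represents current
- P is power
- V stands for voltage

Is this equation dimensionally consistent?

Yes

I (current) has dimensions [I].
P (power) has dimensions [L^2 M T^-3].
V (voltage) has dimensions [I^-1 L^2 M T^-3].

Left side: [L^2 M T^-3]
Right side: [L^2 M T^-3]

Both sides have the same dimensions, so the equation is dimensionally consistent.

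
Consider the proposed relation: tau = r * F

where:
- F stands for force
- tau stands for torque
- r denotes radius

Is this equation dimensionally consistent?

Yes

F (force) has dimensions [L M T^-2].
tau (torque) has dimensions [L^2 M T^-2].
r (radius) has dimensions [L].

Left side: [L^2 M T^-2]
Right side: [L^2 M T^-2]

Both sides have the same dimensions, so the equation is dimensionally consistent.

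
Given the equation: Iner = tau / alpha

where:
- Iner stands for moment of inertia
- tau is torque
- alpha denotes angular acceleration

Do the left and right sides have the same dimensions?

Yes

Iner (moment of inertia) has dimensions [L^2 M].
tau (torque) has dimensions [L^2 M T^-2].
alpha (angular acceleration) has dimensions [T^-2].

Left side: [L^2 M]
Right side: [L^2 M]

Both sides have the same dimensions, so the equation is dimensionally consistent.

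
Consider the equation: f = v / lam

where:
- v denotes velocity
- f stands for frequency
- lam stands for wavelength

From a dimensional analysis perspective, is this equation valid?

Yes

v (velocity) has dimensions [L T^-1].
f (frequency) has dimensions [T^-1].
lam (wavelength) has dimensions [L].

Left side: [T^-1]
Right side: [T^-1]

Both sides have the same dimensions, so the equation is dimensionally consistent.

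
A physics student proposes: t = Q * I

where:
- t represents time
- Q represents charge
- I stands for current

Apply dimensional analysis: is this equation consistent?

No

t (time) has dimensions [T].
Q (charge) has dimensions [I T].
I (current) has dimensions [I].

Left side: [T]
Right side: [I^2 T]

The two sides have different dimensions, so the equation is NOT dimensionally consistent.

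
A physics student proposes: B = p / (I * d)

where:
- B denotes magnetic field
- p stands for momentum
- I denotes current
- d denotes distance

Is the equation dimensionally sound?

No

B (magnetic field) has dimensions [I^-1 M T^-2].
p (momentum) has dimensions [L M T^-1].
I (current) has dimensions [I].
d (distance) has dimensions [L].

Left side: [I^-1 M T^-2]
Right side: [I^-1 M T^-1]

The two sides have different dimensions, so the equation is NOT dimensionally consistent.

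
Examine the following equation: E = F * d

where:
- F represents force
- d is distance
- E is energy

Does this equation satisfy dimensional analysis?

Yes

F (force) has dimensions [L M T^-2].
d (distance) has dimensions [L].
E (energy) has dimensions [L^2 M T^-2].

Left side: [L^2 M T^-2]
Right side: [L^2 M T^-2]

Both sides have the same dimensions, so the equation is dimensionally consistent.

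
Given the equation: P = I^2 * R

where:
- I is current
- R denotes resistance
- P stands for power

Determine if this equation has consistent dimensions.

Yes

I (current) has dimensions [I].
R (resistance) has dimensions [I^-2 L^2 M T^-3].
P (power) has dimensions [L^2 M T^-3].

Left side: [L^2 M T^-3]
Right side: [L^2 M T^-3]

Both sides have the same dimensions, so the equation is dimensionally consistent.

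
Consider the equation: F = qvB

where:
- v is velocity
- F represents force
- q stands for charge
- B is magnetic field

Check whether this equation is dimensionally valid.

Yes

v (velocity) has dimensions [L T^-1].
F (force) has dimensions [L M T^-2].
q (charge) has dimensions [I T].
B (magnetic field) has dimensions [I^-1 M T^-2].

Left side: [L M T^-2]
Right side: [L M T^-2]

Both sides have the same dimensions, so the equation is dimensionally consistent.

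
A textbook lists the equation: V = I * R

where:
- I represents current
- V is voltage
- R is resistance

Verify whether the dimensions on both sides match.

Yes

I (current) has dimensions [I].
V (voltage) has dimensions [I^-1 L^2 M T^-3].
R (resistance) has dimensions [I^-2 L^2 M T^-3].

Left side: [I^-1 L^2 M T^-3]
Right side: [I^-1 L^2 M T^-3]

Both sides have the same dimensions, so the equation is dimensionally consistent.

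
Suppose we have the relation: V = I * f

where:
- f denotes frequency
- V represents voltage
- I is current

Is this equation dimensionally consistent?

No

f (frequency) has dimensions [T^-1].
V (voltage) has dimensions [I^-1 L^2 M T^-3].
I (current) has dimensions [I].

Left side: [I^-1 L^2 M T^-3]
Right side: [I T^-1]

The two sides have different dimensions, so the equation is NOT dimensionally consistent.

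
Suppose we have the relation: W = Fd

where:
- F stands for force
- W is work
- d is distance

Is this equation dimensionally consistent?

Yes

F (force) has dimensions [L M T^-2].
W (work) has dimensions [L^2 M T^-2].
d (distance) has dimensions [L].

Left side: [L^2 M T^-2]
Right side: [L^2 M T^-2]

Both sides have the same dimensions, so the equation is dimensionally consistent.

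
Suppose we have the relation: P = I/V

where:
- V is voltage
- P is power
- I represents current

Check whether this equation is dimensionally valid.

No

V (voltage) has dimensions [I^-1 L^2 M T^-3].
P (power) has dimensions [L^2 M T^-3].
I (current) has dimensions [I].

Left side: [L^2 M T^-3]
Right side: [I^2 L^-2 M^-1 T^3]

The two sides have different dimensions, so the equation is NOT dimensionally consistent.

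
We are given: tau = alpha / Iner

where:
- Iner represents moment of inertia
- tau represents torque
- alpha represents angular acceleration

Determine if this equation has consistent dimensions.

No

Iner (moment of inertia) has dimensions [L^2 M].
tau (torque) has dimensions [L^2 M T^-2].
alpha (angular acceleration) has dimensions [T^-2].

Left side: [L^2 M T^-2]
Right side: [L^-2 M^-1 T^-2]

The two sides have different dimensions, so the equation is NOT dimensionally consistent.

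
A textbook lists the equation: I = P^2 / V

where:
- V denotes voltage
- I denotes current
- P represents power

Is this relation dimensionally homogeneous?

No

V (voltage) has dimensions [I^-1 L^2 M T^-3].
I (current) has dimensions [I].
P (power) has dimensions [L^2 M T^-3].

Left side: [I]
Right side: [I L^2 M T^-3]

The two sides have different dimensions, so the equation is NOT dimensionally consistent.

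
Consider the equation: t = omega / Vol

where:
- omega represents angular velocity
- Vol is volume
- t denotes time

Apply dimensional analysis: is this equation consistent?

No

omega (angular velocity) has dimensions [T^-1].
Vol (volume) has dimensions [L^3].
t (time) has dimensions [T].

Left side: [T]
Right side: [L^-3 T^-1]

The two sides have different dimensions, so the equation is NOT dimensionally consistent.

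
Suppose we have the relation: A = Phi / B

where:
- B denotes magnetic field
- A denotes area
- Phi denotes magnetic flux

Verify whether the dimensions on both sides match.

Yes

B (magnetic field) has dimensions [I^-1 M T^-2].
A (area) has dimensions [L^2].
Phi (magnetic flux) has dimensions [I^-1 L^2 M T^-2].

Left side: [L^2]
Right side: [L^2]

Both sides have the same dimensions, so the equation is dimensionally consistent.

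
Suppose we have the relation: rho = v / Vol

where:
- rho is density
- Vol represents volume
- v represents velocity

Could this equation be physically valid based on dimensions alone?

No

rho (density) has dimensions [L^-3 M].
Vol (volume) has dimensions [L^3].
v (velocity) has dimensions [L T^-1].

Left side: [L^-3 M]
Right side: [L^-2 T^-1]

The two sides have different dimensions, so the equation is NOT dimensionally consistent.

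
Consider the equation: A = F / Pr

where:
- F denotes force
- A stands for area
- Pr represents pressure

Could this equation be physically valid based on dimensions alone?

Yes

F (force) has dimensions [L M T^-2].
A (area) has dimensions [L^2].
Pr (pressure) has dimensions [L^-1 M T^-2].

Left side: [L^2]
Right side: [L^2]

Both sides have the same dimensions, so the equation is dimensionally consistent.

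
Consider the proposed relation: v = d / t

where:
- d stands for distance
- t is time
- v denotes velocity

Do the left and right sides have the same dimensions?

Yes

d (distance) has dimensions [L].
t (time) has dimensions [T].
v (velocity) has dimensions [L T^-1].

Left side: [L T^-1]
Right side: [L T^-1]

Both sides have the same dimensions, so the equation is dimensionally consistent.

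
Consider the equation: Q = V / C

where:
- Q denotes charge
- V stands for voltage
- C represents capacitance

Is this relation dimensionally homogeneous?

No

Q (charge) has dimensions [I T].
V (voltage) has dimensions [I^-1 L^2 M T^-3].
C (capacitance) has dimensions [I^2 L^-2 M^-1 T^4].

Left side: [I T]
Right side: [I^-3 L^4 M^2 T^-7]

The two sides have different dimensions, so the equation is NOT dimensionally consistent.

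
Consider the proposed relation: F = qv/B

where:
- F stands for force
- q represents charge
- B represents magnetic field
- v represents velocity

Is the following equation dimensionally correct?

No

F (force) has dimensions [L M T^-2].
q (charge) has dimensions [I T].
B (magnetic field) has dimensions [I^-1 M T^-2].
v (velocity) has dimensions [L T^-1].

Left side: [L M T^-2]
Right side: [I^2 L M^-1 T^2]

The two sides have different dimensions, so the equation is NOT dimensionally consistent.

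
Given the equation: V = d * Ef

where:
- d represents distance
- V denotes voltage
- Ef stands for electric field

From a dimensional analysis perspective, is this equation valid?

Yes

d (distance) has dimensions [L].
V (voltage) has dimensions [I^-1 L^2 M T^-3].
Ef (electric field) has dimensions [I^-1 L M T^-3].

Left side: [I^-1 L^2 M T^-3]
Right side: [I^-1 L^2 M T^-3]

Both sides have the same dimensions, so the equation is dimensionally consistent.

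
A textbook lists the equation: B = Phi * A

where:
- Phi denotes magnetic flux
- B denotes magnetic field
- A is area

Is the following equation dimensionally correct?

No

Phi (magnetic flux) has dimensions [I^-1 L^2 M T^-2].
B (magnetic field) has dimensions [I^-1 M T^-2].
A (area) has dimensions [L^2].

Left side: [I^-1 M T^-2]
Right side: [I^-1 L^4 M T^-2]

The two sides have different dimensions, so the equation is NOT dimensionally consistent.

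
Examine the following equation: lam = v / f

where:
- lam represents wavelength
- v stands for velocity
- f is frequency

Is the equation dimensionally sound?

Yes

lam (wavelength) has dimensions [L].
v (velocity) has dimensions [L T^-1].
f (frequency) has dimensions [T^-1].

Left side: [L]
Right side: [L]

Both sides have the same dimensions, so the equation is dimensionally consistent.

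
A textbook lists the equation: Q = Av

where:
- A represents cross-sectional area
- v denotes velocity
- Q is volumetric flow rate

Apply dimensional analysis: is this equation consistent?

Yes

A (cross-sectional area) has dimensions [L^2].
v (velocity) has dimensions [L T^-1].
Q (volumetric flow rate) has dimensions [L^3 T^-1].

Left side: [L^3 T^-1]
Right side: [L^3 T^-1]

Both sides have the same dimensions, so the equation is dimensionally consistent.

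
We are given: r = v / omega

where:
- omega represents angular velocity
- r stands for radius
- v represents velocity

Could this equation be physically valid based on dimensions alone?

Yes

omega (angular velocity) has dimensions [T^-1].
r (radius) has dimensions [L].
v (velocity) has dimensions [L T^-1].

Left side: [L]
Right side: [L]

Both sides have the same dimensions, so the equation is dimensionally consistent.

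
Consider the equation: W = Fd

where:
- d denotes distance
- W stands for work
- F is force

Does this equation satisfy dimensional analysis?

Yes

d (distance) has dimensions [L].
W (work) has dimensions [L^2 M T^-2].
F (force) has dimensions [L M T^-2].

Left side: [L^2 M T^-2]
Right side: [L^2 M T^-2]

Both sides have the same dimensions, so the equation is dimensionally consistent.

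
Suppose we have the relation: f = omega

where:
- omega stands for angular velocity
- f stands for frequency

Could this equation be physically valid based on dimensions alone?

Yes

omega (angular velocity) has dimensions [T^-1].
f (frequency) has dimensions [T^-1].

Left side: [T^-1]
Right side: [T^-1]

Both sides have the same dimensions, so the equation is dimensionally consistent.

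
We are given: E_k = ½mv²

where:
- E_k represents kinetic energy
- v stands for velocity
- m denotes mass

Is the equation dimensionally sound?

Yes

E_k (kinetic energy) has dimensions [L^2 M T^-2].
v (velocity) has dimensions [L T^-1].
m (mass) has dimensions [M].

Left side: [L^2 M T^-2]
Right side: [L^2 M T^-2]

Both sides have the same dimensions, so the equation is dimensionally consistent.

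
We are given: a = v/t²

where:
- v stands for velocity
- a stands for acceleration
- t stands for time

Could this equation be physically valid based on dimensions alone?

No

v (velocity) has dimensions [L T^-1].
a (acceleration) has dimensions [L T^-2].
t (time) has dimensions [T].

Left side: [L T^-2]
Right side: [L T^-3]

The two sides have different dimensions, so the equation is NOT dimensionally consistent.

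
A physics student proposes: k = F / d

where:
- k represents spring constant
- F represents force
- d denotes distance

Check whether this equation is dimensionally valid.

Yes

k (spring constant) has dimensions [M T^-2].
F (force) has dimensions [L M T^-2].
d (distance) has dimensions [L].

Left side: [M T^-2]
Right side: [M T^-2]

Both sides have the same dimensions, so the equation is dimensionally consistent.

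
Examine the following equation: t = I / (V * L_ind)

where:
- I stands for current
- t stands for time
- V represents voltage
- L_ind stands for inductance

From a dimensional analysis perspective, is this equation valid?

No

I (current) has dimensions [I].
t (time) has dimensions [T].
V (voltage) has dimensions [I^-1 L^2 M T^-3].
L_ind (inductance) has dimensions [I^-2 L^2 M T^-2].

Left side: [T]
Right side: [I^4 L^-4 M^-2 T^5]

The two sides have different dimensions, so the equation is NOT dimensionally consistent.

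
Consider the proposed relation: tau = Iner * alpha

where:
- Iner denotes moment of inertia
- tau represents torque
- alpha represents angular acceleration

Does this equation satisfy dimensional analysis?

Yes

Iner (moment of inertia) has dimensions [L^2 M].
tau (torque) has dimensions [L^2 M T^-2].
alpha (angular acceleration) has dimensions [T^-2].

Left side: [L^2 M T^-2]
Right side: [L^2 M T^-2]

Both sides have the same dimensions, so the equation is dimensionally consistent.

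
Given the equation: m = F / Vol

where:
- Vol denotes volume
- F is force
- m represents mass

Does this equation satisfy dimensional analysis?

No

Vol (volume) has dimensions [L^3].
F (force) has dimensions [L M T^-2].
m (mass) has dimensions [M].

Left side: [M]
Right side: [L^-2 M T^-2]

The two sides have different dimensions, so the equation is NOT dimensionally consistent.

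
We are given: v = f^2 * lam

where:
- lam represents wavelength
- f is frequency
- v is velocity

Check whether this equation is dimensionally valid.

No

lam (wavelength) has dimensions [L].
f (frequency) has dimensions [T^-1].
v (velocity) has dimensions [L T^-1].

Left side: [L T^-1]
Right side: [L T^-2]

The two sides have different dimensions, so the equation is NOT dimensionally consistent.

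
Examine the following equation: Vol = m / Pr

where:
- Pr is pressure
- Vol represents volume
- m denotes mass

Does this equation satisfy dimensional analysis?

No

Pr (pressure) has dimensions [L^-1 M T^-2].
Vol (volume) has dimensions [L^3].
m (mass) has dimensions [M].

Left side: [L^3]
Right side: [L T^2]

The two sides have different dimensions, so the equation is NOT dimensionally consistent.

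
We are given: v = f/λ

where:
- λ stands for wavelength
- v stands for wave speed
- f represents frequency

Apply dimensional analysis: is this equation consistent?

No

λ (wavelength) has dimensions [L].
v (wave speed) has dimensions [L T^-1].
f (frequency) has dimensions [T^-1].

Left side: [L T^-1]
Right side: [L^-1 T^-1]

The two sides have different dimensions, so the equation is NOT dimensionally consistent.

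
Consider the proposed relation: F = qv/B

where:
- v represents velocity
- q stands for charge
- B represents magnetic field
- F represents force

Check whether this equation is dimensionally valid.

No

v (velocity) has dimensions [L T^-1].
q (charge) has dimensions [I T].
B (magnetic field) has dimensions [I^-1 M T^-2].
F (force) has dimensions [L M T^-2].

Left side: [L M T^-2]
Right side: [I^2 L M^-1 T^2]

The two sides have different dimensions, so the equation is NOT dimensionally consistent.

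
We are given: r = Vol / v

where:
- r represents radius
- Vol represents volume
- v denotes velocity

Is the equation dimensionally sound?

No

r (radius) has dimensions [L].
Vol (volume) has dimensions [L^3].
v (velocity) has dimensions [L T^-1].

Left side: [L]
Right side: [L^2 T]

The two sides have different dimensions, so the equation is NOT dimensionally consistent.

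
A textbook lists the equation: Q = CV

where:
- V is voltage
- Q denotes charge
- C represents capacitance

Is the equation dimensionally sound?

Yes

V (voltage) has dimensions [I^-1 L^2 M T^-3].
Q (charge) has dimensions [I T].
C (capacitance) has dimensions [I^2 L^-2 M^-1 T^4].

Left side: [I T]
Right side: [I T]

Both sides have the same dimensions, so the equation is dimensionally consistent.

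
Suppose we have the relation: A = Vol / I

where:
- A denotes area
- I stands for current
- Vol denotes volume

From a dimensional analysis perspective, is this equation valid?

No

A (area) has dimensions [L^2].
I (current) has dimensions [I].
Vol (volume) has dimensions [L^3].

Left side: [L^2]
Right side: [I^-1 L^3]

The two sides have different dimensions, so the equation is NOT dimensionally consistent.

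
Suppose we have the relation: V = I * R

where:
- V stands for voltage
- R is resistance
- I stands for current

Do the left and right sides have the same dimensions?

Yes

V (voltage) has dimensions [I^-1 L^2 M T^-3].
R (resistance) has dimensions [I^-2 L^2 M T^-3].
I (current) has dimensions [I].

Left side: [I^-1 L^2 M T^-3]
Right side: [I^-1 L^2 M T^-3]

Both sides have the same dimensions, so the equation is dimensionally consistent.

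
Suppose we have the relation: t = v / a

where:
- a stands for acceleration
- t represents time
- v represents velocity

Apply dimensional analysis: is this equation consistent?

Yes

a (acceleration) has dimensions [L T^-2].
t (time) has dimensions [T].
v (velocity) has dimensions [L T^-1].

Left side: [T]
Right side: [T]

Both sides have the same dimensions, so the equation is dimensionally consistent.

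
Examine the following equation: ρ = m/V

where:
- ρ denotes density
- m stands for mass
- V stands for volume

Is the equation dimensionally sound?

Yes

ρ (density) has dimensions [L^-3 M].
m (mass) has dimensions [M].
V (volume) has dimensions [L^3].

Left side: [L^-3 M]
Right side: [L^-3 M]

Both sides have the same dimensions, so the equation is dimensionally consistent.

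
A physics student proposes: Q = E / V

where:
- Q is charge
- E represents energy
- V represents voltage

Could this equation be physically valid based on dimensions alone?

Yes

Q (charge) has dimensions [I T].
E (energy) has dimensions [L^2 M T^-2].
V (voltage) has dimensions [I^-1 L^2 M T^-3].

Left side: [I T]
Right side: [I T]

Both sides have the same dimensions, so the equation is dimensionally consistent.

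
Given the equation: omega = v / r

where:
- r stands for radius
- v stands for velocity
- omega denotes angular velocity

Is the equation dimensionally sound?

Yes

r (radius) has dimensions [L].
v (velocity) has dimensions [L T^-1].
omega (angular velocity) has dimensions [T^-1].

Left side: [T^-1]
Right side: [T^-1]

Both sides have the same dimensions, so the equation is dimensionally consistent.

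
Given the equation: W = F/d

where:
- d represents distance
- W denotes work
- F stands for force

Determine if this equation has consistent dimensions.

No

d (distance) has dimensions [L].
W (work) has dimensions [L^2 M T^-2].
F (force) has dimensions [L M T^-2].

Left side: [L^2 M T^-2]
Right side: [M T^-2]

The two sides have different dimensions, so the equation is NOT dimensionally consistent.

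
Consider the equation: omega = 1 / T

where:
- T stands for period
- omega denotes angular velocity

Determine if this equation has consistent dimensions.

Yes

T (period) has dimensions [T].
omega (angular velocity) has dimensions [T^-1].

Left side: [T^-1]
Right side: [T^-1]

Both sides have the same dimensions, so the equation is dimensionally consistent.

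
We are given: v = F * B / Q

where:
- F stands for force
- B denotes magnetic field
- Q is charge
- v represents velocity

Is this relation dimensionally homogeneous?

No

F (force) has dimensions [L M T^-2].
B (magnetic field) has dimensions [I^-1 M T^-2].
Q (charge) has dimensions [I T].
v (velocity) has dimensions [L T^-1].

Left side: [L T^-1]
Right side: [I^-2 L M^2 T^-5]

The two sides have different dimensions, so the equation is NOT dimensionally consistent.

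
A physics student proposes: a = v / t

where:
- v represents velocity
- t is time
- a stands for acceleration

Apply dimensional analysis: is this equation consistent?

Yes

v (velocity) has dimensions [L T^-1].
t (time) has dimensions [T].
a (acceleration) has dimensions [L T^-2].

Left side: [L T^-2]
Right side: [L T^-2]

Both sides have the same dimensions, so the equation is dimensionally consistent.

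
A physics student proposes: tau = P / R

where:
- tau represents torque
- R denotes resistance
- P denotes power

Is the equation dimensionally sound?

No

tau (torque) has dimensions [L^2 M T^-2].
R (resistance) has dimensions [I^-2 L^2 M T^-3].
P (power) has dimensions [L^2 M T^-3].

Left side: [L^2 M T^-2]
Right side: [I^2]

The two sides have different dimensions, so the equation is NOT dimensionally consistent.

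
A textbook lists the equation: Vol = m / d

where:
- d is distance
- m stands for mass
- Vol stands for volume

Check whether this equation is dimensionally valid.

No

d (distance) has dimensions [L].
m (mass) has dimensions [M].
Vol (volume) has dimensions [L^3].

Left side: [L^3]
Right side: [L^-1 M]

The two sides have different dimensions, so the equation is NOT dimensionally consistent.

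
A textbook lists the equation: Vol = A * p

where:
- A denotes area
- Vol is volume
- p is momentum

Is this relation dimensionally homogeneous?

No

A (area) has dimensions [L^2].
Vol (volume) has dimensions [L^3].
p (momentum) has dimensions [L M T^-1].

Left side: [L^3]
Right side: [L^3 M T^-1]

The two sides have different dimensions, so the equation is NOT dimensionally consistent.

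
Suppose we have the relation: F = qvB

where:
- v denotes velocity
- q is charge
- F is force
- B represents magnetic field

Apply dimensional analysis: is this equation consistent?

Yes

v (velocity) has dimensions [L T^-1].
q (charge) has dimensions [I T].
F (force) has dimensions [L M T^-2].
B (magnetic field) has dimensions [I^-1 M T^-2].

Left side: [L M T^-2]
Right side: [L M T^-2]

Both sides have the same dimensions, so the equation is dimensionally consistent.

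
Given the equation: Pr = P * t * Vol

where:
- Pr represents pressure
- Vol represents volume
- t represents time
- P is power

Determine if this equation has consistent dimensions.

No

Pr (pressure) has dimensions [L^-1 M T^-2].
Vol (volume) has dimensions [L^3].
t (time) has dimensions [T].
P (power) has dimensions [L^2 M T^-3].

Left side: [L^-1 M T^-2]
Right side: [L^5 M T^-2]

The two sides have different dimensions, so the equation is NOT dimensionally consistent.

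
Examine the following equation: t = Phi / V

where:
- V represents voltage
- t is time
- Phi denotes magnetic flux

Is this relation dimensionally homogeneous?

Yes

V (voltage) has dimensions [I^-1 L^2 M T^-3].
t (time) has dimensions [T].
Phi (magnetic flux) has dimensions [I^-1 L^2 M T^-2].

Left side: [T]
Right side: [T]

Both sides have the same dimensions, so the equation is dimensionally consistent.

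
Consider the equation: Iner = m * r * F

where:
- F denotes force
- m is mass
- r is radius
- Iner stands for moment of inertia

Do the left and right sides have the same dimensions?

No

F (force) has dimensions [L M T^-2].
m (mass) has dimensions [M].
r (radius) has dimensions [L].
Iner (moment of inertia) has dimensions [L^2 M].

Left side: [L^2 M]
Right side: [L^2 M^2 T^-2]

The two sides have different dimensions, so the equation is NOT dimensionally consistent.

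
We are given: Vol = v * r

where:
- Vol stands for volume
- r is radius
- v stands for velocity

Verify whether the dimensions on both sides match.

No

Vol (volume) has dimensions [L^3].
r (radius) has dimensions [L].
v (velocity) has dimensions [L T^-1].

Left side: [L^3]
Right side: [L^2 T^-1]

The two sides have different dimensions, so the equation is NOT dimensionally consistent.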